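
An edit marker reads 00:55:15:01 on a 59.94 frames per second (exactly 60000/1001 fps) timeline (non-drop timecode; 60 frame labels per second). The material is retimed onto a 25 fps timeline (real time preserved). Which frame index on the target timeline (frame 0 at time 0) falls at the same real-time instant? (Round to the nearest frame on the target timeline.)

frame 82958

Source frame index: (0×3600 + 55×60 + 15) × 60 + 1 = 198901.
Real time: 198901 / (60000/1001) = 199099901/60000 s.
Target frame: (199099901/60000) × (25) = 199099901/2400 ≈ 82958.292 → 82958.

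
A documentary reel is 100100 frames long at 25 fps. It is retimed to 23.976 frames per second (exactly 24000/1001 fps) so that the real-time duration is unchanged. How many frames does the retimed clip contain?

Target frames = source frames × (target rate / source rate) = 100100 × (24000/1001)/(25) = 100100 × 960/1001 = 96000.

96000 frames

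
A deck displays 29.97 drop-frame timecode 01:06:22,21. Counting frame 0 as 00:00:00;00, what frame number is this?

As if non-drop at 30 labels/s: (1 × 3600 + 6 × 60 + 22) × 30 + 21 = 119481.
Minute boundaries passed: 66; those not divisible by 10: 66 − 6 = 60; dropped labels = 2 × 60 = 120.
Actual frame index = 119481 − 120 = 119361.

119361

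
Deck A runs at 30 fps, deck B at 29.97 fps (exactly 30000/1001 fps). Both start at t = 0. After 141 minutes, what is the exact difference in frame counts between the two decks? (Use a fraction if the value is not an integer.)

253800/1001 frames

141 min = 8460 s.
A emits 30 × 8460 = 253800 frames; B emits 30000/1001 × 8460 = 253800000/1001.
Difference = 253800/1001 frames (≈ 253.5465); B is behind A.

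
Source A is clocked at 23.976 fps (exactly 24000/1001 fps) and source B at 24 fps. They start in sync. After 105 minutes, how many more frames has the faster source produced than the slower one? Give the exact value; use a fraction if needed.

21600/143 frames

105 min = 6300 s.
A emits 24000/1001 × 6300 = 21600000/143 frames; B emits 24 × 6300 = 151200.
Difference = 21600/143 frames (≈ 151.0490); B is ahead of A.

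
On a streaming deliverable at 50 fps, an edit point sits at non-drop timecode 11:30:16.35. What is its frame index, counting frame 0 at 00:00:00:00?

Total seconds to the label: (11 × 3600 + 30 × 60 + 16) = 41416.
Frame index = 41416 × 50 + 35 = 2070835.

2070835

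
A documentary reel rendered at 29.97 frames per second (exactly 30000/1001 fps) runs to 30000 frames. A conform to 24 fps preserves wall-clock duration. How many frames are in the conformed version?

24024 frames

Target frames = source frames × (target rate / source rate) = 30000 × (24)/(30000/1001) = 30000 × 1001/1250 = 24024.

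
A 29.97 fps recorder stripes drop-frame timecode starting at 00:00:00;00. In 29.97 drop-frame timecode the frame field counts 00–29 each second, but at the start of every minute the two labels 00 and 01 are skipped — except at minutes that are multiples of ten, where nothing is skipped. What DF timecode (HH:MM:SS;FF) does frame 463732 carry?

04:17:53;06

Ten DF minutes hold 17982 frames, so frame 463732 lies in block 25 (frames 449550–467531) with 14182 frames into that block.
The block's first minute is 1800 frames and the rest 1798 each; 14182 frames reaches minute 7, so 25 × 18 + 7 × 2 = 464 labels have been skipped so far.
Adding those back, label number 463732 + 464 = 464196 at 30 labels/s is 15473 s + 6 f = 4 h 17 min 53 s frame 6, i.e. 04:17:53;06.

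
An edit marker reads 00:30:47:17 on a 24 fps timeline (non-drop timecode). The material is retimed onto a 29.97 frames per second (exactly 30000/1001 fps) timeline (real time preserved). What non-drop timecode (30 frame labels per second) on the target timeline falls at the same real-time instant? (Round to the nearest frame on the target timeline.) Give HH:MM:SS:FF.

00:30:45:26

Source frame index: (0×3600 + 30×60 + 47) × 24 + 17 = 44345.
Real time: 44345 / (24) = 44345/24 s.
Target frame: (44345/24) × (30000/1001) = 7918750/143 ≈ 55375.874 → 55376.
At 30 labels/s: frame 55376 → 00:30:45:26.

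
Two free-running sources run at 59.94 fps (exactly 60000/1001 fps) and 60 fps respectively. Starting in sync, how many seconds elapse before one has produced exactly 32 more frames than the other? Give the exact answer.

The gap grows by |60 − 60000/1001| = 60/1001 frames per second.
Time for a 32-frame gap: 32 ÷ (60/1001) = 8008/15 s.

8008/15 seconds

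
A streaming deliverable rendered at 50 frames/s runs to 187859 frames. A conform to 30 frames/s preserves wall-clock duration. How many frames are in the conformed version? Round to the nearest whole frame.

Frames at target rate = 187859 × (30) / (50) = 563577/5 ≈ 112715.400.
Nearest whole frame: 112715.

112715 frames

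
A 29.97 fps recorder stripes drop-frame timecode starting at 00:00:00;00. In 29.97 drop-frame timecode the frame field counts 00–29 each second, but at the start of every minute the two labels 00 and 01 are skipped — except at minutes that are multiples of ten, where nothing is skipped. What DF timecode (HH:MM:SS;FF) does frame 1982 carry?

Ten DF minutes hold 17982 frames, so frame 1982 lies in block 0 (frames 0–17981) with 1982 frames into that block.
The block's first minute is 1800 frames and the rest 1798 each; 1982 frames reaches minute 1, so 0 × 18 + 1 × 2 = 2 labels have been skipped so far.
Adding those back, label number 1982 + 2 = 1984 at 30 labels/s is 66 s + 4 f = 0 h 1 min 6 s frame 4, i.e. 00:01:06;04.

00:01:06;04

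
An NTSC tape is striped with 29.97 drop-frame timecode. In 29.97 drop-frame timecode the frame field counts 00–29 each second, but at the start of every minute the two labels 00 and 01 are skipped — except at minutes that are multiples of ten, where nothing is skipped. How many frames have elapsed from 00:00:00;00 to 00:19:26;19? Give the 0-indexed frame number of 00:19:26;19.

As if non-drop at 30 labels/s: (0 × 3600 + 19 × 60 + 26) × 30 + 19 = 34999.
Minute boundaries passed: 19; those not divisible by 10: 19 − 1 = 18; dropped labels = 2 × 18 = 36.
Actual frame index = 34999 − 36 = 34963.

34963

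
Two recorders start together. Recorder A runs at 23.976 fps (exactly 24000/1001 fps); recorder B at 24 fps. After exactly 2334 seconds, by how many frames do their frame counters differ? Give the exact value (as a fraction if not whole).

A emits 24000/1001 × 2334 = 56016000/1001 frames; B emits 24 × 2334 = 56016.
Difference = 56016/1001 frames (≈ 55.9600); B is ahead of A.

56016/1001 frames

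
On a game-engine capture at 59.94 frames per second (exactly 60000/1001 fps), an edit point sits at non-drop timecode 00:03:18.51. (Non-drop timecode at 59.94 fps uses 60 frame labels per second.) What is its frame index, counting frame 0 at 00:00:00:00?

frame 11931

Total seconds to the label: (0 × 3600 + 3 × 60 + 18) = 198.
Frame index = 198 × 60 + 51 = 11931.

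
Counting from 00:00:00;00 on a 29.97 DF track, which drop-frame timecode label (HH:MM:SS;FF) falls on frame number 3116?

00:01:43;28

Each 10-minute DF block holds 10 × 60 × 30 − 9 × 2 = 17982 frames. 3116 ÷ 17982 → 0 full blocks, remainder 3116.
Within the partial block the first minute is 1800 frames and each further minute 1798, so 1 further minute boundary passed. Total skipped labels = 18 × 0 + 2 × 1 = 2.
Non-drop label index = 3116 + 2 = 3118; at 30 labels/s that is 00:01:43:28, i.e. DF 00:01:43;28.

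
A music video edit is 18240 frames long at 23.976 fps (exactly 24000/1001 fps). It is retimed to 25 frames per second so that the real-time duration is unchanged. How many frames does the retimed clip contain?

19019 frames

Target frames = source frames × (target rate / source rate) = 18240 × (25)/(24000/1001) = 18240 × 1001/960 = 19019.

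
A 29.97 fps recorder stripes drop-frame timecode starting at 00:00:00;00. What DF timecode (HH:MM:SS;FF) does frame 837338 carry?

07:45:39;06

Ten DF minutes hold 17982 frames, so frame 837338 lies in block 46 (frames 827172–845153) with 10166 frames into that block.
The block's first minute is 1800 frames and the rest 1798 each; 10166 frames reaches minute 5, so 46 × 18 + 5 × 2 = 838 labels have been skipped so far.
Adding those back, label number 837338 + 838 = 838176 at 30 labels/s is 27939 s + 6 f = 7 h 45 min 39 s frame 6, i.e. 07:45:39;06.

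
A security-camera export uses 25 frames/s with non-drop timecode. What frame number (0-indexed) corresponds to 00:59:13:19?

Total seconds to the label: (0 × 3600 + 59 × 60 + 13) = 3553.
Frame index = 3553 × 25 + 19 = 88844.

88844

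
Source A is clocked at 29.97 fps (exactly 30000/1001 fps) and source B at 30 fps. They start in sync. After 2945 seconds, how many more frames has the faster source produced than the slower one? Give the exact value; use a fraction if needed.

88350/1001 frames

A emits 30000/1001 × 2945 = 88350000/1001 frames; B emits 30 × 2945 = 88350.
Difference = 88350/1001 frames (≈ 88.2617); B is ahead of A.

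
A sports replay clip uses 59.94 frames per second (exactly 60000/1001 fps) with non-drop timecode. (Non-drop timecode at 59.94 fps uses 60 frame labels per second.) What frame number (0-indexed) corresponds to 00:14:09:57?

Total seconds to the label: (0 × 3600 + 14 × 60 + 9) = 849.
Frame index = 849 × 60 + 57 = 50997.

frame 50997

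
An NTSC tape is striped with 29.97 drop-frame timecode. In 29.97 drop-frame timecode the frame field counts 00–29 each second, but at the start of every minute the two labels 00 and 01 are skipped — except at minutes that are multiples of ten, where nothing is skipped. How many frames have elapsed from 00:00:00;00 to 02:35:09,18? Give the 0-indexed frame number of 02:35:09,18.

279008

Complete 10-minute blocks: 15, each 17982 frames → 269730.
Remaining 5 whole minutes in the current block: 1800 + 4 × 1798 = 8992 frames.
Within the current minute: 9 × 30 + 18 − 2 = 286 (labels ;00/;01 skipped at this minute). Total = 269730 + 8992 + 286 = 279008.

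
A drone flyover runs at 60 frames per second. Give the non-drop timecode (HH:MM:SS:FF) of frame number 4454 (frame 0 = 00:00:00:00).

00:01:14:14

4454 ÷ 60 = 74 full seconds, remainder 14 frames.
74 s = 0 h 1 min 14 s.
Timecode: 00:01:14:14.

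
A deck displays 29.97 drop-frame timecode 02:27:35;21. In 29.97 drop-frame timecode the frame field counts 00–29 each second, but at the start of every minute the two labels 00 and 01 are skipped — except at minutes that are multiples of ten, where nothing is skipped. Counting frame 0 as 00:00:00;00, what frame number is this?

Complete 10-minute blocks: 14, each 17982 frames → 251748.
Remaining 7 whole minutes in the current block: 1800 + 6 × 1798 = 12588 frames.
Within the current minute: 35 × 30 + 21 − 2 = 1069 (labels ;00/;01 skipped at this minute). Total = 251748 + 12588 + 1069 = 265405.

265405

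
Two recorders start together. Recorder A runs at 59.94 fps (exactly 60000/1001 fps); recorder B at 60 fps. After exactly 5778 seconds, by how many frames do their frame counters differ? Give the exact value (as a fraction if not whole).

A emits 60000/1001 × 5778 = 346680000/1001 frames; B emits 60 × 5778 = 346680.
Difference = 346680/1001 frames (≈ 346.3337); B is ahead of A.

346680/1001 frames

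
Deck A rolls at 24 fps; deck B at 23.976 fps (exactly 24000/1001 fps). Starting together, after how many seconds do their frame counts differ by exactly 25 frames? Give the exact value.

The gap grows by |24000/1001 − 24| = 24/1001 frames per second.
Time for a 25-frame gap: 25 ÷ (24/1001) = 25025/24 s.

25025/24 seconds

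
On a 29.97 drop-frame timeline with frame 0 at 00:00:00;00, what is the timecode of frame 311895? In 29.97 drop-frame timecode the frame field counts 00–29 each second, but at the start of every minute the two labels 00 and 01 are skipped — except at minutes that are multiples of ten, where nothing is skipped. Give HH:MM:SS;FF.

02:53:26;27

Each 10-minute DF block holds 10 × 60 × 30 − 9 × 2 = 17982 frames. 311895 ÷ 17982 → 17 full blocks, remainder 6201.
Within the partial block the first minute is 1800 frames and each further minute 1798, so 3 further minute boundaries passed. Total skipped labels = 18 × 17 + 2 × 3 = 312.
Non-drop label index = 311895 + 312 = 312207; at 30 labels/s that is 02:53:26:27, i.e. DF 02:53:26;27.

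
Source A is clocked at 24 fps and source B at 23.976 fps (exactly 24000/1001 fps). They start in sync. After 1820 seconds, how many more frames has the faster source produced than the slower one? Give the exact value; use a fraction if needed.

A emits 24 × 1820 = 43680 frames; B emits 24000/1001 × 1820 = 480000/11.
Difference = 480/11 frames (≈ 43.6364); B is behind A.

480/11 frames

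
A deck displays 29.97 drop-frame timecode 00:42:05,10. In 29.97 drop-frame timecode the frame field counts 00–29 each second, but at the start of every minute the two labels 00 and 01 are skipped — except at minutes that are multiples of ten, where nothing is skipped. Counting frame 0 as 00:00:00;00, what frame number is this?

75684

As if non-drop at 30 labels/s: (0 × 3600 + 42 × 60 + 5) × 30 + 10 = 75760.
Minute boundaries passed: 42; those not divisible by 10: 42 − 4 = 38; dropped labels = 2 × 38 = 76.
Actual frame index = 75760 − 76 = 75684.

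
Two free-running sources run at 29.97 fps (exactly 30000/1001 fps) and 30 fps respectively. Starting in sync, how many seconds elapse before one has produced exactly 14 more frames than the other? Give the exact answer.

7007/15 seconds

The gap grows by |30 − 30000/1001| = 30/1001 frames per second.
Time for a 14-frame gap: 14 ÷ (30/1001) = 7007/15 s.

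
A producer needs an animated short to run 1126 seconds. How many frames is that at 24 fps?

27024 frames

Frames = 1126 × 24 = 27024.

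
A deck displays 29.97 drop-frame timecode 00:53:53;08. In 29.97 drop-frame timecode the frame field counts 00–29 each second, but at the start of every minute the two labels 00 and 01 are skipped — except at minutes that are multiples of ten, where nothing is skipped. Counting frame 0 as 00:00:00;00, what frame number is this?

As if non-drop at 30 labels/s: (0 × 3600 + 53 × 60 + 53) × 30 + 8 = 96998.
Minute boundaries passed: 53; those not divisible by 10: 53 − 5 = 48; dropped labels = 2 × 48 = 96.
Actual frame index = 96998 − 96 = 96902.

96902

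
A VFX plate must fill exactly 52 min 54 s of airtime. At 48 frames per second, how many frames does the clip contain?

52 min 54 s = 3174 s.
Frames = 3174 × 48 = 152352.

152352 frames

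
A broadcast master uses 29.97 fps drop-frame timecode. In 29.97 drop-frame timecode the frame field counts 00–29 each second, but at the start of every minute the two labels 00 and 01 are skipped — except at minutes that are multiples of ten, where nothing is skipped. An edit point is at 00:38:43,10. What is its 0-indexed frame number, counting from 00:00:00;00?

69630

Complete 10-minute blocks: 3, each 17982 frames → 53946.
Remaining 8 whole minutes in the current block: 1800 + 7 × 1798 = 14386 frames.
Within the current minute: 43 × 30 + 10 − 2 = 1298 (labels ;00/;01 skipped at this minute). Total = 53946 + 14386 + 1298 = 69630.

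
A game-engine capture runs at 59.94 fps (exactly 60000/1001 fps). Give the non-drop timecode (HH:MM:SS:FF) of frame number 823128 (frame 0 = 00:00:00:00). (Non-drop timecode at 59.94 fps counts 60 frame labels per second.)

823128 ÷ 60 = 13718 full seconds, remainder 48 frames.
13718 s = 3 h 48 min 38 s.
Timecode: 03:48:38:48.

03:48:38:48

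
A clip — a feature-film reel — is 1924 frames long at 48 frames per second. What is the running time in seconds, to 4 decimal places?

Running time = 1924 × 1/48 = 481/12 s ≈ 40.0833 s.

40.0833 seconds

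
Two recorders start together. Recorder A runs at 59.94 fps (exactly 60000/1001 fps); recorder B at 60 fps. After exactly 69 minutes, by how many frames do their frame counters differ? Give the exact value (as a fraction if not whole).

69 min = 4140 s.
A emits 60000/1001 × 4140 = 248400000/1001 frames; B emits 60 × 4140 = 248400.
Difference = 248400/1001 frames (≈ 248.1518); B is ahead of A.

248400/1001 frames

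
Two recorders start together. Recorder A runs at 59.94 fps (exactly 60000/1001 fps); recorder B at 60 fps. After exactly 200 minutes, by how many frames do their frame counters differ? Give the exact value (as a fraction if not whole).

720000/1001 frames

200 min = 12000 s.
A emits 60000/1001 × 12000 = 720000000/1001 frames; B emits 60 × 12000 = 720000.
Difference = 720000/1001 frames (≈ 719.2807); B is ahead of A.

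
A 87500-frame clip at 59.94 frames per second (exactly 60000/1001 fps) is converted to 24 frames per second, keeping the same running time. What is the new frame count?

35035 frames

Target frames = source frames × (target rate / source rate) = 87500 × (24)/(60000/1001) = 87500 × 1001/2500 = 35035.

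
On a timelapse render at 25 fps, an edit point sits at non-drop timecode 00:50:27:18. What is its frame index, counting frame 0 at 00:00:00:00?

Total seconds to the label: (0 × 3600 + 50 × 60 + 27) = 3027.
Frame index = 3027 × 25 + 18 = 75693.

frame 75693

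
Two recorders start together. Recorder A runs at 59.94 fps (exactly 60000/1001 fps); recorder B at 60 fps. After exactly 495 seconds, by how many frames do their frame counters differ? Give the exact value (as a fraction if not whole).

A emits 60000/1001 × 495 = 2700000/91 frames; B emits 60 × 495 = 29700.
Difference = 2700/91 frames (≈ 29.6703); B is ahead of A.

2700/91 frames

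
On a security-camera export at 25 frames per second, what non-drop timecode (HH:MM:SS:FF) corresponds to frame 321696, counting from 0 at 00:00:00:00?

03:34:27:21

321696 ÷ 25 = 12867 full seconds, remainder 21 frames.
12867 s = 3 h 34 min 27 s.
Timecode: 03:34:27:21.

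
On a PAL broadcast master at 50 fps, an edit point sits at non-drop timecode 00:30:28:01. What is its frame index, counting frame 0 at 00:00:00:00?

Total seconds to the label: (0 × 3600 + 30 × 60 + 28) = 1828.
Frame index = 1828 × 50 + 1 = 91401.

frame 91401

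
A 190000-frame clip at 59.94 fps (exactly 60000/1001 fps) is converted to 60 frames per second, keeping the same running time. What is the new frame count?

Target frames = source frames × (target rate / source rate) = 190000 × (60)/(60000/1001) = 190000 × 1001/1000 = 190190.

190190 frames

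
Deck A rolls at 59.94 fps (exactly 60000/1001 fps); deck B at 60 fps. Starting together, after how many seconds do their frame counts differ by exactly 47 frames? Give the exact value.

The gap grows by |60 − 60000/1001| = 60/1001 frames per second.
Time for a 47-frame gap: 47 ÷ (60/1001) = 47047/60 s.

47047/60 seconds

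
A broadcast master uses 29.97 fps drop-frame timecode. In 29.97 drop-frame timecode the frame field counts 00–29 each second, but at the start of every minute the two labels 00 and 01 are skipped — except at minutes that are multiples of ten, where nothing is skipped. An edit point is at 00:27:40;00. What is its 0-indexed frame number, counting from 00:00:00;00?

As if non-drop at 30 labels/s: (0 × 3600 + 27 × 60 + 40) × 30 + 0 = 49800.
Minute boundaries passed: 27; those not divisible by 10: 27 − 2 = 25; dropped labels = 2 × 25 = 50.
Actual frame index = 49800 − 50 = 49750.

49750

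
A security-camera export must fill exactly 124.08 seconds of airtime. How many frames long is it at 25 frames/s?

3102 frames

Frames = 124.08 × 25 = 3102.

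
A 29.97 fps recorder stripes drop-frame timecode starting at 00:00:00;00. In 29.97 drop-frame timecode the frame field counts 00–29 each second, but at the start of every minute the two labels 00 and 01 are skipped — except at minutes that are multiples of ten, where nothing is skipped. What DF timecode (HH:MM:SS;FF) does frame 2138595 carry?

Ten DF minutes hold 17982 frames, so frame 2138595 lies in block 118 (frames 2121876–2139857) with 16719 frames into that block.
The block's first minute is 1800 frames and the rest 1798 each; 16719 frames reaches minute 9, so 118 × 18 + 9 × 2 = 2142 labels have been skipped so far.
Adding those back, label number 2138595 + 2142 = 2140737 at 30 labels/s is 71357 s + 27 f = 19 h 49 min 17 s frame 27, i.e. 19:49:17;27.

19:49:17;27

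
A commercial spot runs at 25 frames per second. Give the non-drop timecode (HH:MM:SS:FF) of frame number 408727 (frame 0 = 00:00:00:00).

408727 ÷ 25 = 16349 full seconds, remainder 2 frames.
16349 s = 4 h 32 min 29 s.
Timecode: 04:32:29:02.

04:32:29:02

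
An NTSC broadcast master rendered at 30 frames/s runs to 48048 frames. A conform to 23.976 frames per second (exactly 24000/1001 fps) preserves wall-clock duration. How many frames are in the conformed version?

Target frames = source frames × (target rate / source rate) = 48048 × (24000/1001)/(30) = 48048 × 800/1001 = 38400.

38400 frames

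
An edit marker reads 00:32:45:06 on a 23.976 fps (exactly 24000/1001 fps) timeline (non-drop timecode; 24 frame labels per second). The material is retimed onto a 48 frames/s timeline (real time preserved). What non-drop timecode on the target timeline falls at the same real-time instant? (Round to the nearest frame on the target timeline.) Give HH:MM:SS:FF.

Source frame index: (0×3600 + 32×60 + 45) × 24 + 6 = 47166.
Real time: 47166 / (24000/1001) = 7868861/4000 s.
Target frame: (7868861/4000) × (48) = 23606583/250 ≈ 94426.332 → 94426.
At 48 labels/s: frame 94426 → 00:32:47:10.

00:32:47:10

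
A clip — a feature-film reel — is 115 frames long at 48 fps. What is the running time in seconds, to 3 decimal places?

2.396 seconds

Running time = 115 × 1/48 = 115/48 s ≈ 2.396 s.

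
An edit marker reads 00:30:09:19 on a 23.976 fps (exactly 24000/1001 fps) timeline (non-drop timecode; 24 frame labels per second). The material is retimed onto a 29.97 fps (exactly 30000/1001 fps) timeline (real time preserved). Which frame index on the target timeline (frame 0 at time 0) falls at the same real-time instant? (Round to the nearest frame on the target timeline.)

frame 54294

Source frame index: (0×3600 + 30×60 + 9) × 24 + 19 = 43435.
Real time: 43435 / (24000/1001) = 8695687/4800 s.
Target frame: (8695687/4800) × (30000/1001) = 217175/4 ≈ 54293.750 → 54294.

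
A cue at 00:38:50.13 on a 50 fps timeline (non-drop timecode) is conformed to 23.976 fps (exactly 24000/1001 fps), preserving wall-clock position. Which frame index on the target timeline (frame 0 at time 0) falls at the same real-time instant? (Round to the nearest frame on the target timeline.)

frame 55870

Source frame index: (0×3600 + 38×60 + 50) × 50 + 13 = 116513.
Real time: 116513 / (50) = 116513/50 s.
Target frame: (116513/50) × (24000/1001) = 55926240/1001 ≈ 55870.370 → 55870.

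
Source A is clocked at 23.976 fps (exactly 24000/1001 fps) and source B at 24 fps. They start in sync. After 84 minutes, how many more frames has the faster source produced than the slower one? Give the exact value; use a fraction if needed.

84 min = 5040 s.
A emits 24000/1001 × 5040 = 17280000/143 frames; B emits 24 × 5040 = 120960.
Difference = 17280/143 frames (≈ 120.8392); B is ahead of A.

17280/143 frames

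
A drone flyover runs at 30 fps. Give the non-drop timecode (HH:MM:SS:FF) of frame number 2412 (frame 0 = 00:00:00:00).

00:01:20:12

2412 ÷ 30 = 80 full seconds, remainder 12 frames.
80 s = 0 h 1 min 20 s.
Timecode: 00:01:20:12.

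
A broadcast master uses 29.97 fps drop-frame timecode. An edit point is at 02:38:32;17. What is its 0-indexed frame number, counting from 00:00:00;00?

285091

As if non-drop at 30 labels/s: (2 × 3600 + 38 × 60 + 32) × 30 + 17 = 285377.
Minute boundaries passed: 158; those not divisible by 10: 158 − 15 = 143; dropped labels = 2 × 143 = 286.
Actual frame index = 285377 − 286 = 285091.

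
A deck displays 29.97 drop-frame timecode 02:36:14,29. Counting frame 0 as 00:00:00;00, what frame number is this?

As if non-drop at 30 labels/s: (2 × 3600 + 36 × 60 + 14) × 30 + 29 = 281249.
Minute boundaries passed: 156; those not divisible by 10: 156 − 15 = 141; dropped labels = 2 × 141 = 282.
Actual frame index = 281249 − 282 = 280967.

280967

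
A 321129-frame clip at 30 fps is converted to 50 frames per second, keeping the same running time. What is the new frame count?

Frames at target rate = 321129 × (50) / (30) = 535215.

535215 frames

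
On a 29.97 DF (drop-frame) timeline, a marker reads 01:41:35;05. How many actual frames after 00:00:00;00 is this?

Complete 10-minute blocks: 10, each 17982 frames → 179820.
Remaining 1 whole minute in the current block: 1800 + 0 × 1798 = 1800 frames.
Within the current minute: 35 × 30 + 5 − 2 = 1053 (labels ;00/;01 skipped at this minute). Total = 179820 + 1800 + 1053 = 182673.

182673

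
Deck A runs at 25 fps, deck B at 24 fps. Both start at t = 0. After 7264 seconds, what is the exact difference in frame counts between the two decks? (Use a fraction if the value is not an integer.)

7264 frames

A emits 25 × 7264 = 181600 frames; B emits 24 × 7264 = 174336.
Difference = 7264 frames; B is behind A.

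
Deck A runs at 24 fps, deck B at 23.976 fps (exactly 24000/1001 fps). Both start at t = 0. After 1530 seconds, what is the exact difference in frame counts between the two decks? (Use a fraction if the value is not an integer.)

A emits 24 × 1530 = 36720 frames; B emits 24000/1001 × 1530 = 36720000/1001.
Difference = 36720/1001 frames (≈ 36.6833); B is behind A.

36720/1001 frames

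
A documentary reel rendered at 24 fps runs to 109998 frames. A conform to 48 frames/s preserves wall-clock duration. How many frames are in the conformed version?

Target frames = source frames × (target rate / source rate) = 109998 × (48)/(24) = 109998 × 2 = 219996.

219996 frames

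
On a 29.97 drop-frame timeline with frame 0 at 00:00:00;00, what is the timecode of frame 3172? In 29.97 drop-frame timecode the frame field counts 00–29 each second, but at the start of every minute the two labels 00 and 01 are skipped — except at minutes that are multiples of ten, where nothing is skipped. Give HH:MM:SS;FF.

Each 10-minute DF block holds 10 × 60 × 30 − 9 × 2 = 17982 frames. 3172 ÷ 17982 → 0 full blocks, remainder 3172.
Within the partial block the first minute is 1800 frames and each further minute 1798, so 1 further minute boundary passed. Total skipped labels = 18 × 0 + 2 × 1 = 2.
Non-drop label index = 3172 + 2 = 3174; at 30 labels/s that is 00:01:45:24, i.e. DF 00:01:45;24.

00:01:45;24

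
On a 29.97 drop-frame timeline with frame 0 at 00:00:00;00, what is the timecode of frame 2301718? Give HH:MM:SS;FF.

21:20:00;22

Each 10-minute DF block holds 10 × 60 × 30 − 9 × 2 = 17982 frames. 2301718 ÷ 17982 → 128 full blocks, remainder 22.
Within the partial block the first minute is 1800 frames and each further minute 1798, so 0 further minute boundaries passed. Total skipped labels = 18 × 128 + 2 × 0 = 2304.
Non-drop label index = 2301718 + 2304 = 2304022; at 30 labels/s that is 21:20:00:22, i.e. DF 21:20:00;22.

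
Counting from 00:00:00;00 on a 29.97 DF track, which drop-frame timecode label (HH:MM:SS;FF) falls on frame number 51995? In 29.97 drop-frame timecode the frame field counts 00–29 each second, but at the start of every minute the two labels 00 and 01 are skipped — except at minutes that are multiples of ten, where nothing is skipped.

Ten DF minutes hold 17982 frames, so frame 51995 lies in block 2 (frames 35964–53945) with 16031 frames into that block.
The block's first minute is 1800 frames and the rest 1798 each; 16031 frames reaches minute 8, so 2 × 18 + 8 × 2 = 52 labels have been skipped so far.
Adding those back, label number 51995 + 52 = 52047 at 30 labels/s is 1734 s + 27 f = 0 h 28 min 54 s frame 27, i.e. 00:28:54;27.

00:28:54;27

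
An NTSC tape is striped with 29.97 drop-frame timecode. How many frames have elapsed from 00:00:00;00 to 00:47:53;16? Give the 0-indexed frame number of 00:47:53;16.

86120

Complete 10-minute blocks: 4, each 17982 frames → 71928.
Remaining 7 whole minutes in the current block: 1800 + 6 × 1798 = 12588 frames.
Within the current minute: 53 × 30 + 16 − 2 = 1604 (labels ;00/;01 skipped at this minute). Total = 71928 + 12588 + 1604 = 86120.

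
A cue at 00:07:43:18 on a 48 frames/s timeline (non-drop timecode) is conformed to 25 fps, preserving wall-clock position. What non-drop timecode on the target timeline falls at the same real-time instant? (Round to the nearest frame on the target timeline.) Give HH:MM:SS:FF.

Source frame index: (0×3600 + 7×60 + 43) × 48 + 18 = 22242.
Real time: 22242 / (48) = 3707/8 s.
Target frame: (3707/8) × (25) = 92675/8 ≈ 11584.375 → 11584.
At 25 labels/s: frame 11584 → 00:07:43:09.

00:07:43:09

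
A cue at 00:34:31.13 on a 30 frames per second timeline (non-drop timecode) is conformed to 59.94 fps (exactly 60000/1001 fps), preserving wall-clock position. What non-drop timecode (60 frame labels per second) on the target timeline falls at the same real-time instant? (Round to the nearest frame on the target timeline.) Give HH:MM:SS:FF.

00:34:29:22

Source frame index: (0×3600 + 34×60 + 31) × 30 + 13 = 62143.
Real time: 62143 / (30) = 62143/30 s.
Target frame: (62143/30) × (60000/1001) = 124286000/1001 ≈ 124161.838 → 124162.
At 60 labels/s: frame 124162 → 00:34:29:22.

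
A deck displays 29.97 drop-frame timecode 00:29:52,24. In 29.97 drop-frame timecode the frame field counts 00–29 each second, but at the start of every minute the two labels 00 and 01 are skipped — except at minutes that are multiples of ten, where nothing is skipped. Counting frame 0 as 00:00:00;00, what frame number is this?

53730

As if non-drop at 30 labels/s: (0 × 3600 + 29 × 60 + 52) × 30 + 24 = 53784.
Minute boundaries passed: 29; those not divisible by 10: 29 − 2 = 27; dropped labels = 2 × 27 = 54.
Actual frame index = 53784 − 54 = 53730.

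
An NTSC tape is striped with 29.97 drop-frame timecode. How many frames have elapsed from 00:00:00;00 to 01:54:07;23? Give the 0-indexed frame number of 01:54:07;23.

Complete 10-minute blocks: 11, each 17982 frames → 197802.
Remaining 4 whole minutes in the current block: 1800 + 3 × 1798 = 7194 frames.
Within the current minute: 7 × 30 + 23 − 2 = 231 (labels ;00/;01 skipped at this minute). Total = 197802 + 7194 + 231 = 205227.

205227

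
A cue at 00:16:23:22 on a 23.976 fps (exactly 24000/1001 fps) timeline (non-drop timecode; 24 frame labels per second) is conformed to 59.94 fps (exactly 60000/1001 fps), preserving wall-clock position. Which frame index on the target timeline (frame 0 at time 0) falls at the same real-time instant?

Source frame index: (0×3600 + 16×60 + 23) × 24 + 22 = 23614.
Real time: 23614 / (24000/1001) = 11818807/12000 s.
Target frame: (11818807/12000) × (60000/1001) = 59035.

frame 59035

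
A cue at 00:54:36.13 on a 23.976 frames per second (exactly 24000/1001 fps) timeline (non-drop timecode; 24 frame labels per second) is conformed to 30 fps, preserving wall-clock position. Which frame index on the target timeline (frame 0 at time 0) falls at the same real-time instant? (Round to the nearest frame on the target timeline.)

frame 98395

Source frame index: (0×3600 + 54×60 + 36) × 24 + 13 = 78637.
Real time: 78637 / (24000/1001) = 78715637/24000 s.
Target frame: (78715637/24000) × (30) = 78715637/800 ≈ 98394.546 → 98395.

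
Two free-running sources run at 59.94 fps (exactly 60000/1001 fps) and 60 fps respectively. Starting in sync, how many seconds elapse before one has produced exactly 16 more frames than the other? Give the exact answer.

The gap grows by |60 − 60000/1001| = 60/1001 frames per second.
Time for a 16-frame gap: 16 ÷ (60/1001) = 4004/15 s.

4004/15 seconds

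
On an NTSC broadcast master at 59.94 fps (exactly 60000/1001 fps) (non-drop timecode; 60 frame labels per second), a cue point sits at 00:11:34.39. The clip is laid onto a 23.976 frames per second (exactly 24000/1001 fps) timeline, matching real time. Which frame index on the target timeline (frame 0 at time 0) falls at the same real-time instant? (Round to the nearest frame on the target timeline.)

frame 16672

Source frame index: (0×3600 + 11×60 + 34) × 60 + 39 = 41679.
Real time: 41679 / (60000/1001) = 13906893/20000 s.
Target frame: (13906893/20000) × (24000/1001) = 83358/5 ≈ 16671.600 → 16672.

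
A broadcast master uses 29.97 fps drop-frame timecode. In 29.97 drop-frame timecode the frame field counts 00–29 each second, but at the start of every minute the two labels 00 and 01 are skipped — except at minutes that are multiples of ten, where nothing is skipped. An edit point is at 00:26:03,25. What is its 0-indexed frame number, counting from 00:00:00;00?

As if non-drop at 30 labels/s: (0 × 3600 + 26 × 60 + 3) × 30 + 25 = 46915.
Minute boundaries passed: 26; those not divisible by 10: 26 − 2 = 24; dropped labels = 2 × 24 = 48.
Actual frame index = 46915 − 48 = 46867.

46867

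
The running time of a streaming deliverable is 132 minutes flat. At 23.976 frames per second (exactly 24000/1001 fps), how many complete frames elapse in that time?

132 min = 7920 s.
Frames = 7920 × 24000/1001 = 17280000/91 ≈ 189890.1099.
Complete frames: 189890.

189890 frames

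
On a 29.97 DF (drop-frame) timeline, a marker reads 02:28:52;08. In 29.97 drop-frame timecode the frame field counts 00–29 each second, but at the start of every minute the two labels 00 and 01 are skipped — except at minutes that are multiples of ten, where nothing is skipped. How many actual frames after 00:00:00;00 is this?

Complete 10-minute blocks: 14, each 17982 frames → 251748.
Remaining 8 whole minutes in the current block: 1800 + 7 × 1798 = 14386 frames.
Within the current minute: 52 × 30 + 8 − 2 = 1566 (labels ;00/;01 skipped at this minute). Total = 251748 + 14386 + 1566 = 267700.

267700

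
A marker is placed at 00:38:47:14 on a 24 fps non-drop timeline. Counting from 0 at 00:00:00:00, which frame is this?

Total seconds to the label: (0 × 3600 + 38 × 60 + 47) = 2327.
Frame index = 2327 × 24 + 14 = 55862.

frame 55862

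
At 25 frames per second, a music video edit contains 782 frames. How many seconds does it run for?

Running time = 782 / (25) = 31.28 s.

31.28 seconds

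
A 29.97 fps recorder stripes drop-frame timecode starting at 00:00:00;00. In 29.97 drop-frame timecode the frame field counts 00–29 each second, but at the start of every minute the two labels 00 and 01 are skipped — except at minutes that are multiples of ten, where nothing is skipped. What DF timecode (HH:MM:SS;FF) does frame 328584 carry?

Ten DF minutes hold 17982 frames, so frame 328584 lies in block 18 (frames 323676–341657) with 4908 frames into that block.
The block's first minute is 1800 frames and the rest 1798 each; 4908 frames reaches minute 2, so 18 × 18 + 2 × 2 = 328 labels have been skipped so far.
Adding those back, label number 328584 + 328 = 328912 at 30 labels/s is 10963 s + 22 f = 3 h 2 min 43 s frame 22, i.e. 03:02:43;22.

03:02:43;22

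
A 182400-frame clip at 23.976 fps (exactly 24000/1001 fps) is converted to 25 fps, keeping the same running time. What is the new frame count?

Target frames = source frames × (target rate / source rate) = 182400 × (25)/(24000/1001) = 182400 × 1001/960 = 190190.

190190 frames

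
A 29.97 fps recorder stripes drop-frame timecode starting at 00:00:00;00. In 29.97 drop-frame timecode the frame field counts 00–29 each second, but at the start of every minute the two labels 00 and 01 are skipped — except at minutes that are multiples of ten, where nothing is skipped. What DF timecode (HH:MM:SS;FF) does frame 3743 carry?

Each 10-minute DF block holds 10 × 60 × 30 − 9 × 2 = 17982 frames. 3743 ÷ 17982 → 0 full blocks, remainder 3743.
Within the partial block the first minute is 1800 frames and each further minute 1798, so 2 further minute boundaries passed. Total skipped labels = 18 × 0 + 2 × 2 = 4.
Non-drop label index = 3743 + 4 = 3747; at 30 labels/s that is 00:02:04:27, i.e. DF 00:02:04;27.

00:02:04;27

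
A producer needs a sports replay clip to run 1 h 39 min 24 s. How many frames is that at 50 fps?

1 h 39 min 24 s = 5964 s.
Frames = 5964 × 50 = 298200.

298200 frames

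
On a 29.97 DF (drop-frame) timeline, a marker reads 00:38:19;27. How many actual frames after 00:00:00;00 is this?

68927

As if non-drop at 30 labels/s: (0 × 3600 + 38 × 60 + 19) × 30 + 27 = 68997.
Minute boundaries passed: 38; those not divisible by 10: 38 − 3 = 35; dropped labels = 2 × 35 = 70.
Actual frame index = 68997 − 70 = 68927.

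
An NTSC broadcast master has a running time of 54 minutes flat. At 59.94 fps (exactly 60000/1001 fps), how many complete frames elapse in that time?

194205 frames

54 min = 3240 s.
Frames = 3240 × 60000/1001 = 194400000/1001 ≈ 194205.7942.
Complete frames: 194205.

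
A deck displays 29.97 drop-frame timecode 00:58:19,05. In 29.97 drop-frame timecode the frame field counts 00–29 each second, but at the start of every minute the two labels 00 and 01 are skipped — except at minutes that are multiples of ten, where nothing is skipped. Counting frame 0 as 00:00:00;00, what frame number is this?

104869

Complete 10-minute blocks: 5, each 17982 frames → 89910.
Remaining 8 whole minutes in the current block: 1800 + 7 × 1798 = 14386 frames.
Within the current minute: 19 × 30 + 5 − 2 = 573 (labels ;00/;01 skipped at this minute). Total = 89910 + 14386 + 573 = 104869.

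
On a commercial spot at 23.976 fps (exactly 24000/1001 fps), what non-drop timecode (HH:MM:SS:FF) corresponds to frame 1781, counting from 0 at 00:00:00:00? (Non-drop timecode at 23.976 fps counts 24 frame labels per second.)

00:01:14:05

1781 ÷ 24 = 74 full seconds, remainder 5 frames.
74 s = 0 h 1 min 14 s.
Timecode: 00:01:14:05.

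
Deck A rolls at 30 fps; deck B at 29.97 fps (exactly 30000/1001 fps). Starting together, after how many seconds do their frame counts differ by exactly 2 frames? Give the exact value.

The gap grows by |30000/1001 − 30| = 30/1001 frames per second.
Time for a 2-frame gap: 2 ÷ (30/1001) = 1001/15 s.

1001/15 seconds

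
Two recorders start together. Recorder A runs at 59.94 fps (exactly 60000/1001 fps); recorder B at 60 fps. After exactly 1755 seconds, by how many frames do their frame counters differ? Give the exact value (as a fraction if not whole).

8100/77 frames

A emits 60000/1001 × 1755 = 8100000/77 frames; B emits 60 × 1755 = 105300.
Difference = 8100/77 frames (≈ 105.1948); B is ahead of A.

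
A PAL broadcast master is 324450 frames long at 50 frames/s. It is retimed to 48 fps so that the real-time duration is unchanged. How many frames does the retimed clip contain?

Target frames = source frames × (target rate / source rate) = 324450 × (48)/(50) = 324450 × 24/25 = 311472.

311472 frames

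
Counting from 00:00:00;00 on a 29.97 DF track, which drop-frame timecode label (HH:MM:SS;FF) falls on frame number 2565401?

Ten DF minutes hold 17982 frames, so frame 2565401 lies in block 142 (frames 2553444–2571425) with 11957 frames into that block.
The block's first minute is 1800 frames and the rest 1798 each; 11957 frames reaches minute 6, so 142 × 18 + 6 × 2 = 2568 labels have been skipped so far.
Adding those back, label number 2565401 + 2568 = 2567969 at 30 labels/s is 85598 s + 29 f = 23 h 46 min 38 s frame 29, i.e. 23:46:38;29.

23:46:38;29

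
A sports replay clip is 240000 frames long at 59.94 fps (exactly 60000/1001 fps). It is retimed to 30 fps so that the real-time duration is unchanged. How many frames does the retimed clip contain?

Target frames = source frames × (target rate / source rate) = 240000 × (30)/(60000/1001) = 240000 × 1001/2000 = 120120.

120120 frames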